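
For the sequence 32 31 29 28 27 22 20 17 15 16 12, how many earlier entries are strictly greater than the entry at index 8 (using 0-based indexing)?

8 such elements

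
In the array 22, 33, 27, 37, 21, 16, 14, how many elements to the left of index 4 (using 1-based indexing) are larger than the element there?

The element at index 4 is 37.
Elements before it: 22, 33, 27
None of them are larger than 37.

0 such elements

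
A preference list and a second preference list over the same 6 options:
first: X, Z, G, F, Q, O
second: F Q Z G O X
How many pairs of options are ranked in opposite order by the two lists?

Assign each item its position (1..6) in the first ordering, then rewrite the second ordering as that position sequence:
positions: X→1, Z→2, G→3, F→4, Q→5, O→6
second ordering as positions: [4, 5, 2, 3, 6, 1]
Discordant pairs = inversions in this position sequence.
4: 2, 3, 1 → 3
5: 2, 3, 1 → 3
2: 1 → 1
3: 1 → 1
6: 1 → 1
1: 0
Total: 3 + 3 + 1 + 1 + 1 + 0 = 9

Pairs: 9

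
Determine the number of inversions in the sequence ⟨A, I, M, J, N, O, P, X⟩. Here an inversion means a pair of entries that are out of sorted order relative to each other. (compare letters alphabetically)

1

Count, for each position, how many later elements it exceeds:
A: 0
I: 0
M: 1
J: 0
N: 0
O: 0
P: 0
X: 0
Sum: 0 + 0 + 1 + 0 + 0 + 0 + 0 + 0 = 1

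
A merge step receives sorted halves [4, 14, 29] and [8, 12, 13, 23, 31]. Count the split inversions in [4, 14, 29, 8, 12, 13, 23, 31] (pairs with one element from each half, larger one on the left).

7 split inversions

Take each right-half value and tally the left-half values above it:
r = 8: 14, 29 → 2
r = 12: 14, 29 → 2
r = 13: 14, 29 → 2
r = 23: 29 → 1
r = 31: none → 0
Cross-inversions: 2 + 2 + 2 + 1 + 0 = 7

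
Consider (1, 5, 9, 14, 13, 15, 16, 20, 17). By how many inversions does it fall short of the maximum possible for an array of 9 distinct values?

34

Maximum inversions for 9 distinct elements is C(9, 2) = 9·8/2 = 36.
Current inversions — for each element, count later smaller elements:
1: 0
5: 0
9: 0
14: 1
13: 0
15: 0
16: 0
20: 1
17: 0
Current total: 0 + 0 + 0 + 1 + 0 + 0 + 0 + 1 + 0 = 2
Shortfall: 36 − 2 = 34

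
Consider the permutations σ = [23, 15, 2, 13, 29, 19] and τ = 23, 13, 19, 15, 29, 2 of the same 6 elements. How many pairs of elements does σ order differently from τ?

6

Assign each item its position (1..6) in the first ordering, then rewrite the second ordering as that position sequence:
positions: 23→1, 15→2, 2→3, 13→4, 29→5, 19→6
second ordering as positions: [1, 4, 6, 2, 5, 3]
Discordant pairs = inversions in this position sequence.
1: 0
4: 2, 3 → 2
6: 2, 5, 3 → 3
2: 0
5: 3 → 1
3: 0
Total: 0 + 2 + 3 + 0 + 1 + 0 = 6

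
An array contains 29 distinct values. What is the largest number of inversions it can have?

406

A reversed (strictly descending) arrangement makes every pair an inversion, giving C(29, 2) inversions.
C(29, 2) = 29·28/2 = 406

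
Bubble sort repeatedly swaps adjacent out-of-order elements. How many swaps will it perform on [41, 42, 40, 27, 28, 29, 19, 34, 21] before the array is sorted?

27 adjacent swaps

Minimum adjacent swaps = number of inversions (each swap of adjacent out-of-order elements removes one inversion and no swap can remove more).
Count inversions — for each element, later elements that are smaller:
41: 40, 27, 28, 29, 19, 34, 21 → 7
42: 40, 27, 28, 29, 19, 34, 21 → 7
40: 27, 28, 29, 19, 34, 21 → 6
27: 19, 21 → 2
28: 19, 21 → 2
29: 19, 21 → 2
19: none → 0
34: 21 → 1
21: none → 0
Total inversions: 7 + 7 + 6 + 2 + 2 + 2 + 0 + 1 + 0 = 27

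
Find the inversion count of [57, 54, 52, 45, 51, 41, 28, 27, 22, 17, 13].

Inversions: 54

Sweep left to right; for each value list the smaller values that follow it:
57: 10
54: 9
52: 8
45: 6
51: 6
41: 5
28: 4
27: 3
22: 2
17: 1
13: 0
Sum: 10 + 9 + 8 + 6 + 6 + 5 + 4 + 3 + 2 + 1 + 0 = 54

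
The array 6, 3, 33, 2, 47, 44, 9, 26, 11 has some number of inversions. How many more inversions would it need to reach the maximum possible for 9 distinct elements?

21

Maximum inversions for 9 distinct elements is C(9, 2) = 9·8/2 = 36.
Current inversions — for each element, count later smaller elements:
6: 2
3: 1
33: 4
2: 0
47: 4
44: 3
9: 0
26: 1
11: 0
Current total: 2 + 1 + 4 + 0 + 4 + 3 + 0 + 1 + 0 = 15
Shortfall: 36 − 15 = 21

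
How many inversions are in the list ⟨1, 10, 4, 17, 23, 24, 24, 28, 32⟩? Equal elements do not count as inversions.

1

Element-by-element contributions:
1: 0
10: 1
4: 0
17: 0
23: 0
24: 0
24: 0
28: 0
32: 0
Sum: 0 + 1 + 0 + 0 + 0 + 0 + 0 + 0 + 0 = 1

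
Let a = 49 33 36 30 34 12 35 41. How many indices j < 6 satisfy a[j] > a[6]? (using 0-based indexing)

2

The element at index 6 is 35.
Elements before it: 49, 33, 36, 30, 34, 12
Those larger than 35: 49, 36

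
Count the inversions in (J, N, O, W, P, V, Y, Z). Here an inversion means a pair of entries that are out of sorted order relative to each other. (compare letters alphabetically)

2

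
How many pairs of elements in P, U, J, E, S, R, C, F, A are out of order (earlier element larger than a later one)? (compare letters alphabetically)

Inversions: 27

Element-by-element contributions:
P: 5
U: 7
J: 4
E: 2
S: 4
R: 3
C: 1
F: 1
A: 0
Sum: 5 + 7 + 4 + 2 + 4 + 3 + 1 + 1 + 0 = 27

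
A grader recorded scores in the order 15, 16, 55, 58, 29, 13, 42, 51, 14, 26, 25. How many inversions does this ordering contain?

Inversions: 29

Sweep left to right; for each value list the smaller values that follow it:
15 → 13, 14 → 2
16 → 13, 14 → 2
55 → 29, 13, 42, 51, 14, 26, 25 → 7
58 → 29, 13, 42, 51, 14, 26, 25 → 7
29 → 13, 14, 26, 25 → 4
13 → none → 0
42 → 14, 26, 25 → 3
51 → 14, 26, 25 → 3
14 → none → 0
26 → 25 → 1
25 → none → 0
Sum: 2 + 2 + 7 + 7 + 4 + 0 + 3 + 3 + 0 + 1 + 0 = 29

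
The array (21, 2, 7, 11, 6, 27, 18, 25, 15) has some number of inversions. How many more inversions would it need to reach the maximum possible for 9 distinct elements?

Maximum inversions for 9 distinct elements is C(9, 2) = 9·8/2 = 36.
Current inversions — for each element, count later smaller elements:
21: 6
2: 0
7: 1
11: 1
6: 0
27: 3
18: 1
25: 1
15: 0
Current total: 6 + 0 + 1 + 1 + 0 + 3 + 1 + 1 + 0 = 13
Shortfall: 36 − 13 = 23

23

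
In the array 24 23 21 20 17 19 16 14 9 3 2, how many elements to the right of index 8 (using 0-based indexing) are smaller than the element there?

2

The element at index 8 is 9.
Elements after it: 3, 2
Those smaller than 9: 3, 2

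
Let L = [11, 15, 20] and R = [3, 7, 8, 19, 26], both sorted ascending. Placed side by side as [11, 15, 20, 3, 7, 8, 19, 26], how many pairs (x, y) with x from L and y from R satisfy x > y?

Take each right-half value and tally the left-half values above it:
r = 3: 11, 15, 20 → 3
r = 7: 11, 15, 20 → 3
r = 8: 11, 15, 20 → 3
r = 19: 20 → 1
r = 26: none → 0
Cross-inversions: 3 + 3 + 3 + 1 + 0 = 10

10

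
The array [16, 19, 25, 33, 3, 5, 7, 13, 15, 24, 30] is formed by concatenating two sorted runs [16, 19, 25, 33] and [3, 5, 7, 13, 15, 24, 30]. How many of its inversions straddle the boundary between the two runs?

23 cross-inversions

Count, for every r in R, how many entries of L exceed r:
r = 3: 16, 19, 25, 33 → 4
r = 5: 16, 19, 25, 33 → 4
r = 7: 16, 19, 25, 33 → 4
r = 13: 16, 19, 25, 33 → 4
r = 15: 16, 19, 25, 33 → 4
r = 24: 25, 33 → 2
r = 30: 33 → 1
Cross-inversions: 4 + 4 + 4 + 4 + 4 + 2 + 1 = 23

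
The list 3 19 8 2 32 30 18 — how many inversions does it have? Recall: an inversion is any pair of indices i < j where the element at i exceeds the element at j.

8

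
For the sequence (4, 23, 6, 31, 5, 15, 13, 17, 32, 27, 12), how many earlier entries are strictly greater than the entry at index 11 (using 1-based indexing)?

7 such elements

The element at index 11 is 12.
Elements before it: 4, 23, 6, 31, 5, 15, 13, 17, 32, 27
Those larger than 12: 23, 31, 15, 13, 17, 32, 27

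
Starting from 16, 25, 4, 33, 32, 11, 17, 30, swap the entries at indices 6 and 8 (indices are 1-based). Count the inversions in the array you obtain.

15 inversions

Positions 6 and 8 hold 11 and 30; after swapping, the array is [16, 25, 4, 33, 32, 30, 17, 11].
Element-by-element contributions:
16: 2
25: 3
4: 0
33: 4
32: 3
30: 2
17: 1
11: 0
Sum: 2 + 3 + 0 + 4 + 3 + 2 + 1 + 0 = 15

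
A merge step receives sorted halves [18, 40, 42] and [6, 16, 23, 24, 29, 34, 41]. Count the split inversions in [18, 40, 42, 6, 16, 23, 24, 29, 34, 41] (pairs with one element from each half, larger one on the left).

15 cross-inversions

Take each right-half value and tally the left-half values above it:
r = 6: 18, 40, 42 → 3
r = 16: 18, 40, 42 → 3
r = 23: 40, 42 → 2
r = 24: 40, 42 → 2
r = 29: 40, 42 → 2
r = 34: 40, 42 → 2
r = 41: 42 → 1
Cross-inversions: 3 + 3 + 2 + 2 + 2 + 2 + 1 = 15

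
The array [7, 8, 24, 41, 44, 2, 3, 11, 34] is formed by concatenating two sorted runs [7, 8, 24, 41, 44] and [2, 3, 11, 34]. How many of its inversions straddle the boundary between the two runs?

15

Take each right-half value and tally the left-half values above it:
r = 2: 7, 8, 24, 41, 44 → 5
r = 3: 7, 8, 24, 41, 44 → 5
r = 11: 24, 41, 44 → 3
r = 34: 41, 44 → 2
Cross-inversions: 5 + 5 + 3 + 2 = 15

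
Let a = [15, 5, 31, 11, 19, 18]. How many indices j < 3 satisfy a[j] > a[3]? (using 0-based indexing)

2

The element at index 3 is 11.
Elements before it: 15, 5, 31
Those larger than 11: 15, 31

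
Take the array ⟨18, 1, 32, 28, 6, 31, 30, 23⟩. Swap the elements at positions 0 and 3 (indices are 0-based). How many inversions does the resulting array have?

Positions 0 and 3 hold 18 and 28; after swapping, the array is [28, 1, 32, 18, 6, 31, 30, 23].
Count, for each position, how many later elements it exceeds:
28: 4
1: 0
32: 5
18: 1
6: 0
31: 2
30: 1
23: 0
Sum: 4 + 0 + 5 + 1 + 0 + 2 + 1 + 0 = 13

There are 13 inversions.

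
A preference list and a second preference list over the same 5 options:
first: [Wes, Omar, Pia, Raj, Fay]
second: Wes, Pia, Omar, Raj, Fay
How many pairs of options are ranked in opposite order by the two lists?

1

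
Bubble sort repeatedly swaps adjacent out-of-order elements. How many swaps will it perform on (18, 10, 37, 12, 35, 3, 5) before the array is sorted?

There are 14 swaps.

Each adjacent swap fixes exactly one inversion, so the minimum swap count equals the number of inversions.
Count inversions — for each element, later elements that are smaller:
18: 10, 12, 3, 5 → 4
10: 3, 5 → 2
37: 12, 35, 3, 5 → 4
12: 3, 5 → 2
35: 3, 5 → 2
3: none → 0
5: none → 0
Total inversions: 4 + 2 + 4 + 2 + 2 + 0 + 0 = 14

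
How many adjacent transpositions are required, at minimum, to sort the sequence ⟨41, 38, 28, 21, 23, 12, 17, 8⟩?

Each adjacent swap fixes exactly one inversion, so the minimum swap count equals the number of inversions.
Count inversions — for each element, later elements that are smaller:
41: 38, 28, 21, 23, 12, 17, 8 → 7
38: 28, 21, 23, 12, 17, 8 → 6
28: 21, 23, 12, 17, 8 → 5
21: 12, 17, 8 → 3
23: 12, 17, 8 → 3
12: 8 → 1
17: 8 → 1
8: none → 0
Total inversions: 7 + 6 + 5 + 3 + 3 + 1 + 1 + 0 = 26

There are 26 swaps.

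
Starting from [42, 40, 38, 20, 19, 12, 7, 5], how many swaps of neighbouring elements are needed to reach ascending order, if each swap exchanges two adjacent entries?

28 adjacent swaps

Each adjacent swap fixes exactly one inversion, so the minimum swap count equals the number of inversions.
Count inversions — for each element, later elements that are smaller:
42: 40, 38, 20, 19, 12, 7, 5 → 7
40: 38, 20, 19, 12, 7, 5 → 6
38: 20, 19, 12, 7, 5 → 5
20: 19, 12, 7, 5 → 4
19: 12, 7, 5 → 3
12: 7, 5 → 2
7: 5 → 1
5: none → 0
Total inversions: 7 + 6 + 5 + 4 + 3 + 2 + 1 + 0 = 28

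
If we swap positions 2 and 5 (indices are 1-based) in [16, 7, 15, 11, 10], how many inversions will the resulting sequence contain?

8

Positions 2 and 5 hold 7 and 10; after swapping, the array is [16, 10, 15, 11, 7].
For each element, count later entries that are smaller:
16 → 10, 15, 11, 7 → 4
10 → 7 → 1
15 → 11, 7 → 2
11 → 7 → 1
7 → none → 0
Sum: 4 + 1 + 2 + 1 + 0 = 8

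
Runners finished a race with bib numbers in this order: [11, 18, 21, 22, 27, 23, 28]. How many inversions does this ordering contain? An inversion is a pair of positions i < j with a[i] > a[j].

1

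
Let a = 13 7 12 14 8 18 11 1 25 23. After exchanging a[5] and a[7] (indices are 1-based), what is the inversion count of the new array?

There are 18 inversions.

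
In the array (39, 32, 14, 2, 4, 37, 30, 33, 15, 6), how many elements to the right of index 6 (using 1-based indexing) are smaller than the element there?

4

The element at index 6 is 37.
Elements after it: 30, 33, 15, 6
Those smaller than 37: 30, 33, 15, 6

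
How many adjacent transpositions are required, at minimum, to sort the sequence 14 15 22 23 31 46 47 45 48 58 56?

3

Minimum adjacent swaps = number of inversions (each swap of adjacent out-of-order elements removes one inversion and no swap can remove more).
Count inversions — for each element, later elements that are smaller:
14: none → 0
15: none → 0
22: none → 0
23: none → 0
31: none → 0
46: 45 → 1
47: 45 → 1
45: none → 0
48: none → 0
58: 56 → 1
56: none → 0
Total inversions: 0 + 0 + 0 + 0 + 0 + 1 + 1 + 0 + 0 + 1 + 0 = 3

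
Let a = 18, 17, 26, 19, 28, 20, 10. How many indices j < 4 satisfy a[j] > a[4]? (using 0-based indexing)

The element at index 4 is 28.
Elements before it: 18, 17, 26, 19
None of them are larger than 28.

0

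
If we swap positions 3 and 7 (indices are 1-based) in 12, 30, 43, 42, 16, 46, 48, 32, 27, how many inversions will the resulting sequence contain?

Positions 3 and 7 hold 43 and 48; after swapping, the array is [12, 30, 48, 42, 16, 46, 43, 32, 27].
For each element, count later entries that are smaller:
12: 0
30: 2
48: 6
42: 3
16: 0
46: 3
43: 2
32: 1
27: 0
Sum: 0 + 2 + 6 + 3 + 0 + 3 + 2 + 1 + 0 = 17

17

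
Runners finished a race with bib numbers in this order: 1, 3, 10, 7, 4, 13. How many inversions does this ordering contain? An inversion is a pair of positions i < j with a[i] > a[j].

3 out-of-order pairs

Listing every pair i<j with a[i]>a[j] (using 1-based positions):
(3,4): 10 > 7
(3,5): 10 > 4
(4,5): 7 > 4
That's 3 pairs.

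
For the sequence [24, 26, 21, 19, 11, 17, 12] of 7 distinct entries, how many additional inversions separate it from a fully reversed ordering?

Maximum inversions for 7 distinct elements is C(7, 2) = 7·6/2 = 21.
Current inversions — for each element, count later smaller elements:
24: 5
26: 5
21: 4
19: 3
11: 0
17: 1
12: 0
Current total: 5 + 5 + 4 + 3 + 0 + 1 + 0 = 18
Shortfall: 21 − 18 = 3

3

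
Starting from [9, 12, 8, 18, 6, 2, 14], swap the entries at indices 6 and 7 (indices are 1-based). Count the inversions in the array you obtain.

Positions 6 and 7 hold 2 and 14; after swapping, the array is [9, 12, 8, 18, 6, 14, 2].
Count, for each position, how many later elements it exceeds:
9 → 8, 6, 2 → 3
12 → 8, 6, 2 → 3
8 → 6, 2 → 2
18 → 6, 14, 2 → 3
6 → 2 → 1
14 → 2 → 1
2 → none → 0
Sum: 3 + 3 + 2 + 3 + 1 + 1 + 0 = 13

13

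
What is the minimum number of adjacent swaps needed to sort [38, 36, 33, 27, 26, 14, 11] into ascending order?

There are 21 swaps.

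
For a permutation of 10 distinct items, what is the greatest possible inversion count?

Inversions: 45

The maximum occurs when the array is in strictly decreasing order: every one of the C(10, 2) pairs is inverted.
C(10, 2) = 10·9/2 = 45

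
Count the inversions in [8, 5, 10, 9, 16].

2

For each element, count later entries that are smaller:
8: 1
5: 0
10: 1
9: 0
16: 0
Sum: 1 + 0 + 1 + 0 + 0 = 2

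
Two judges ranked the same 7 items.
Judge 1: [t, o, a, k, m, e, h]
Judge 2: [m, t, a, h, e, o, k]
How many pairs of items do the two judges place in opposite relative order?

10 discordant pairs

Assign each item its position (1..7) in the first ordering, then rewrite the second ordering as that position sequence:
positions: t→1, o→2, a→3, k→4, m→5, e→6, h→7
second ordering as positions: [5, 1, 3, 7, 6, 2, 4]
Discordant pairs = inversions in this position sequence.
5: 1, 3, 2, 4 → 4
1: 0
3: 2 → 1
7: 6, 2, 4 → 3
6: 2, 4 → 2
2: 0
4: 0
Total: 4 + 0 + 1 + 3 + 2 + 0 + 0 = 10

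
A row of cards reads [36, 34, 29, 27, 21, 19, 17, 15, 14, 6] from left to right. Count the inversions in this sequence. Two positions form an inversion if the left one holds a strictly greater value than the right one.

There are 45 inversions.

Count, for each position, how many later elements it exceeds:
36: 9
34: 8
29: 7
27: 6
21: 5
19: 4
17: 3
15: 2
14: 1
6: 0
Sum: 9 + 8 + 7 + 6 + 5 + 4 + 3 + 2 + 1 + 0 = 45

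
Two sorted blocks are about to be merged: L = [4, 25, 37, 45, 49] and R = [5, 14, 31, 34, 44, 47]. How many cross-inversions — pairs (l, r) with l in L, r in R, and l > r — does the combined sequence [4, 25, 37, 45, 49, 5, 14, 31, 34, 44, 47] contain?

17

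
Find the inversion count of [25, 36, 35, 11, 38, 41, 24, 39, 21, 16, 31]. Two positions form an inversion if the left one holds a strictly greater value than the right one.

30 out-of-order pairs

Element-by-element contributions:
25 → 11, 24, 21, 16 → 4
36 → 35, 11, 24, 21, 16, 31 → 6
35 → 11, 24, 21, 16, 31 → 5
11 → none → 0
38 → 24, 21, 16, 31 → 4
41 → 24, 39, 21, 16, 31 → 5
24 → 21, 16 → 2
39 → 21, 16, 31 → 3
21 → 16 → 1
16 → none → 0
31 → none → 0
Sum: 4 + 6 + 5 + 0 + 4 + 5 + 2 + 3 + 1 + 0 + 0 = 30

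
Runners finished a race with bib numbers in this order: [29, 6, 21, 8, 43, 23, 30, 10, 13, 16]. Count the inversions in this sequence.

22

Count, for each position, how many later elements it exceeds:
29: 7
6: 0
21: 4
8: 0
43: 5
23: 3
30: 3
10: 0
13: 0
16: 0
Sum: 7 + 0 + 4 + 0 + 5 + 3 + 3 + 0 + 0 + 0 = 22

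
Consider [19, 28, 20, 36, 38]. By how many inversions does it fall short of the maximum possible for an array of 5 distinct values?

9

Maximum inversions for 5 distinct elements is C(5, 2) = 5·4/2 = 10.
Current inversions — for each element, count later smaller elements:
19: 0
28: 1
20: 0
36: 0
38: 0
Current total: 0 + 1 + 0 + 0 + 0 = 1
Shortfall: 10 − 1 = 9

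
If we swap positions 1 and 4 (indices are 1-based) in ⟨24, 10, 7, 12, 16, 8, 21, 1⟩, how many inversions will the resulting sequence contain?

16 inversions

Positions 1 and 4 hold 24 and 12; after swapping, the array is [12, 10, 7, 24, 16, 8, 21, 1].
For each element, count later entries that are smaller:
12 → 10, 7, 8, 1 → 4
10 → 7, 8, 1 → 3
7 → 1 → 1
24 → 16, 8, 21, 1 → 4
16 → 8, 1 → 2
8 → 1 → 1
21 → 1 → 1
1 → none → 0
Sum: 4 + 3 + 1 + 4 + 2 + 1 + 1 + 0 = 16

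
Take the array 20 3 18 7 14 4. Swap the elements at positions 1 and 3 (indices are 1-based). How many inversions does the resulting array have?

Positions 1 and 3 hold 20 and 18; after swapping, the array is [18, 3, 20, 7, 14, 4].
Sweep left to right; for each value list the smaller values that follow it:
18: 4
3: 0
20: 3
7: 1
14: 1
4: 0
Sum: 4 + 0 + 3 + 1 + 1 + 0 = 9

9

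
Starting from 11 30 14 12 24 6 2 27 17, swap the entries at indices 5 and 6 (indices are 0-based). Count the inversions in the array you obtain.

18 inversions

Positions 5 and 6 hold 6 and 2; after swapping, the array is [11, 30, 14, 12, 24, 2, 6, 27, 17].
Count, for each position, how many later elements it exceeds:
11: 2
30: 7
14: 3
12: 2
24: 3
2: 0
6: 0
27: 1
17: 0
Sum: 2 + 7 + 3 + 2 + 3 + 0 + 0 + 1 + 0 = 18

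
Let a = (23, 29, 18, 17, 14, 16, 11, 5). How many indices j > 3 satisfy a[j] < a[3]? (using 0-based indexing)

4

The element at index 3 is 17.
Elements after it: 14, 16, 11, 5
Those smaller than 17: 14, 16, 11, 5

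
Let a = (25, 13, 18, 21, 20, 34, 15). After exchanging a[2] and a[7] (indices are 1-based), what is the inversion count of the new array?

11

Positions 2 and 7 hold 13 and 15; after swapping, the array is [25, 15, 18, 21, 20, 34, 13].
Element-by-element contributions:
25: 5
15: 1
18: 1
21: 2
20: 1
34: 1
13: 0
Sum: 5 + 1 + 1 + 2 + 1 + 1 + 0 = 11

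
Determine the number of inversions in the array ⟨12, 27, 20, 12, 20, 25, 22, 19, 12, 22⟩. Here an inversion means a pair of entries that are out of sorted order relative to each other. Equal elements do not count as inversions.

20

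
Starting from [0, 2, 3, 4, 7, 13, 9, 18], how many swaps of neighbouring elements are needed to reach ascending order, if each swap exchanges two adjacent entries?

There is 1 swap.

The minimum number of adjacent swaps to sort an array equals its inversion count, since every such swap removes exactly one inversion.
Count inversions — for each element, later elements that are smaller:
0: none → 0
2: none → 0
3: none → 0
4: none → 0
7: none → 0
13: 9 → 1
9: none → 0
18: none → 0
Total inversions: 0 + 0 + 0 + 0 + 0 + 1 + 0 + 0 = 1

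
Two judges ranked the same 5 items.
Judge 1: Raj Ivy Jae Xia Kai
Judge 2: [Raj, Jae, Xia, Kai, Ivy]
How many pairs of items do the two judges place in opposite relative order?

Assign each item its position (1..5) in the first ordering, then rewrite the second ordering as that position sequence:
positions: Raj→1, Ivy→2, Jae→3, Xia→4, Kai→5
second ordering as positions: [1, 3, 4, 5, 2]
Discordant pairs = inversions in this position sequence.
1: 0
3: 2 → 1
4: 2 → 1
5: 2 → 1
2: 0
Total: 0 + 1 + 1 + 1 + 0 = 3

3 discordant pairs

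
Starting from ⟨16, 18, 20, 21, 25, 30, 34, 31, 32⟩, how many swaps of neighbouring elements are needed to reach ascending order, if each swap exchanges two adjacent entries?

2 swaps

Each adjacent swap fixes exactly one inversion, so the minimum swap count equals the number of inversions.
Count inversions — for each element, later elements that are smaller:
16: none → 0
18: none → 0
20: none → 0
21: none → 0
25: none → 0
30: none → 0
34: 31, 32 → 2
31: none → 0
32: none → 0
Total inversions: 0 + 0 + 0 + 0 + 0 + 0 + 2 + 0 + 0 = 2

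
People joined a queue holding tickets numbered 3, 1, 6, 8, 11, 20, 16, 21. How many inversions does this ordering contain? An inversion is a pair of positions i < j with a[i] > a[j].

Count, for each position, how many later elements it exceeds:
3 → 1 → 1
1 → none → 0
6 → none → 0
8 → none → 0
11 → none → 0
20 → 16 → 1
16 → none → 0
21 → none → 0
Sum: 1 + 0 + 0 + 0 + 0 + 1 + 0 + 0 = 2

2 out-of-order pairs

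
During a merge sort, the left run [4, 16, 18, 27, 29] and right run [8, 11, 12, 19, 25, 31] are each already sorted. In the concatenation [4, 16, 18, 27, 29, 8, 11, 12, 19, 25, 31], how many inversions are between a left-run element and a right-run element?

Take each right-half value and tally the left-half values above it:
r = 8: 16, 18, 27, 29 → 4
r = 11: 16, 18, 27, 29 → 4
r = 12: 16, 18, 27, 29 → 4
r = 19: 27, 29 → 2
r = 25: 27, 29 → 2
r = 31: none → 0
Cross-inversions: 4 + 4 + 4 + 2 + 2 + 0 = 16

16 split inversions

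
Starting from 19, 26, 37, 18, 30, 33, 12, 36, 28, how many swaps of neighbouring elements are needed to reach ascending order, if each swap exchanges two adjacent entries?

16 adjacent swaps

Minimum adjacent swaps = number of inversions (each swap of adjacent out-of-order elements removes one inversion and no swap can remove more).
Count inversions — for each element, later elements that are smaller:
19: 18, 12 → 2
26: 18, 12 → 2
37: 18, 30, 33, 12, 36, 28 → 6
18: 12 → 1
30: 12, 28 → 2
33: 12, 28 → 2
12: none → 0
36: 28 → 1
28: none → 0
Total inversions: 2 + 2 + 6 + 1 + 2 + 2 + 0 + 1 + 0 = 16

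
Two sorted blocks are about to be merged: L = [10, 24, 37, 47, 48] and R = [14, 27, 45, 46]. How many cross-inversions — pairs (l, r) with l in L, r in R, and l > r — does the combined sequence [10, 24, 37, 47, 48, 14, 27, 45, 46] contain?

11 split inversions

Count, for every r in R, how many entries of L exceed r:
r = 14: 24, 37, 47, 48 → 4
r = 27: 37, 47, 48 → 3
r = 45: 47, 48 → 2
r = 46: 47, 48 → 2
Cross-inversions: 4 + 3 + 2 + 2 = 11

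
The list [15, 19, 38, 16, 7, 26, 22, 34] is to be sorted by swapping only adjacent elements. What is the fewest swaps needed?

Minimum adjacent swaps = number of inversions (each swap of adjacent out-of-order elements removes one inversion and no swap can remove more).
Count inversions — for each element, later elements that are smaller:
15: 7 → 1
19: 16, 7 → 2
38: 16, 7, 26, 22, 34 → 5
16: 7 → 1
7: none → 0
26: 22 → 1
22: none → 0
34: none → 0
Total inversions: 1 + 2 + 5 + 1 + 0 + 1 + 0 + 0 = 10

10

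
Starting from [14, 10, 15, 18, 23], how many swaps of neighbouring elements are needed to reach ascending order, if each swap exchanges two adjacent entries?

Each adjacent swap fixes exactly one inversion, so the minimum swap count equals the number of inversions.
Count inversions — for each element, later elements that are smaller:
14: 10 → 1
10: none → 0
15: none → 0
18: none → 0
23: none → 0
Total inversions: 1 + 0 + 0 + 0 + 0 = 1

1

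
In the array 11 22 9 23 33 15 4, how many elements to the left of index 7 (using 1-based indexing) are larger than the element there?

6

The element at index 7 is 4.
Elements before it: 11, 22, 9, 23, 33, 15
Those larger than 4: 11, 22, 9, 23, 33, 15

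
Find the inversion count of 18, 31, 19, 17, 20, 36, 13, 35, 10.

20 out-of-order pairs

Element-by-element contributions:
18: 3
31: 5
19: 3
17: 2
20: 2
36: 3
13: 1
35: 1
10: 0
Sum: 3 + 5 + 3 + 2 + 2 + 3 + 1 + 1 + 0 = 20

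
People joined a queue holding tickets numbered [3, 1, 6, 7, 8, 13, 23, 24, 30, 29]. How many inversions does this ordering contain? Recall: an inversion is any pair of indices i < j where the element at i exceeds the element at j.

Element-by-element contributions:
3 → 1 → 1
1 → none → 0
6 → none → 0
7 → none → 0
8 → none → 0
13 → none → 0
23 → none → 0
24 → none → 0
30 → 29 → 1
29 → none → 0
Sum: 1 + 0 + 0 + 0 + 0 + 0 + 0 + 0 + 1 + 0 = 2

2 inversions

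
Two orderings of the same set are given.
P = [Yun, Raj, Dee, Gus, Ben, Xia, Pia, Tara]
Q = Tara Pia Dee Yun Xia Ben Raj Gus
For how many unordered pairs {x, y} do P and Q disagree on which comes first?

Assign each item its position (1..8) in the first ordering, then rewrite the second ordering as that position sequence:
positions: Yun→1, Raj→2, Dee→3, Gus→4, Ben→5, Xia→6, Pia→7, Tara→8
second ordering as positions: [8, 7, 3, 1, 6, 5, 2, 4]
Discordant pairs = inversions in this position sequence.
8: 7, 3, 1, 6, 5, 2, 4 → 7
7: 3, 1, 6, 5, 2, 4 → 6
3: 1, 2 → 2
1: 0
6: 5, 2, 4 → 3
5: 2, 4 → 2
2: 0
4: 0
Total: 7 + 6 + 2 + 0 + 3 + 2 + 0 + 0 = 20

20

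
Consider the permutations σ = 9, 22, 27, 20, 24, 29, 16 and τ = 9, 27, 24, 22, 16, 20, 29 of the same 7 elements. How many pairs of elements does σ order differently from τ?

5 discordant pairs

Assign each item its position (1..7) in the first ordering, then rewrite the second ordering as that position sequence:
positions: 9→1, 22→2, 27→3, 20→4, 24→5, 29→6, 16→7
second ordering as positions: [1, 3, 5, 2, 7, 4, 6]
Discordant pairs = inversions in this position sequence.
1: 0
3: 2 → 1
5: 2, 4 → 2
2: 0
7: 4, 6 → 2
4: 0
6: 0
Total: 0 + 1 + 2 + 0 + 2 + 0 + 0 = 5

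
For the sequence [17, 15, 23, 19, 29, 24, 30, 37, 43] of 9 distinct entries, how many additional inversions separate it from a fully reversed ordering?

33 inversions short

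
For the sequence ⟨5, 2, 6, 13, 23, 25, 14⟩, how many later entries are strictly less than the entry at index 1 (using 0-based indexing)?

0

The element at index 1 is 2.
Elements after it: 6, 13, 23, 25, 14
None of them are smaller than 2.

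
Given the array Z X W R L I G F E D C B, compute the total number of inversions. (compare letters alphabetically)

There are 66 inversions.

Sweep left to right; for each value list the smaller values that follow it:
Z: 11
X: 10
W: 9
R: 8
L: 7
I: 6
G: 5
F: 4
E: 3
D: 2
C: 1
B: 0
Sum: 11 + 10 + 9 + 8 + 7 + 6 + 5 + 4 + 3 + 2 + 1 + 0 = 66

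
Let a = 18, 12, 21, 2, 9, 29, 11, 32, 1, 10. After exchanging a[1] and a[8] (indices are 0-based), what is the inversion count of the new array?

18 inversions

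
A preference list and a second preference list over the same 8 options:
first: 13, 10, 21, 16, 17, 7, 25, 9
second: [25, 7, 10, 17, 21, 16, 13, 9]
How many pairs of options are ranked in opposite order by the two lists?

Assign each item its position (1..8) in the first ordering, then rewrite the second ordering as that position sequence:
positions: 13→1, 10→2, 21→3, 16→4, 17→5, 7→6, 25→7, 9→8
second ordering as positions: [7, 6, 2, 5, 3, 4, 1, 8]
Discordant pairs = inversions in this position sequence.
7: 6, 2, 5, 3, 4, 1 → 6
6: 2, 5, 3, 4, 1 → 5
2: 1 → 1
5: 3, 4, 1 → 3
3: 1 → 1
4: 1 → 1
1: 0
8: 0
Total: 6 + 5 + 1 + 3 + 1 + 1 + 0 + 0 = 17

Pairs: 17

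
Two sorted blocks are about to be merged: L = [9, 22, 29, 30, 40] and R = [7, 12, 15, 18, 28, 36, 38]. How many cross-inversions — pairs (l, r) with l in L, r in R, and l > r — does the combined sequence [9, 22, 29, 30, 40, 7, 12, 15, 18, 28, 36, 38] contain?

22 split inversions

For each element r of the right run, count left-run elements greater than r:
r = 7: 9, 22, 29, 30, 40 → 5
r = 12: 22, 29, 30, 40 → 4
r = 15: 22, 29, 30, 40 → 4
r = 18: 22, 29, 30, 40 → 4
r = 28: 29, 30, 40 → 3
r = 36: 40 → 1
r = 38: 40 → 1
Cross-inversions: 5 + 4 + 4 + 4 + 3 + 1 + 1 = 22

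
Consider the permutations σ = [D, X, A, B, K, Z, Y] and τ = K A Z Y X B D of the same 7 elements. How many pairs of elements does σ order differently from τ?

Assign each item its position (1..7) in the first ordering, then rewrite the second ordering as that position sequence:
positions: D→1, X→2, A→3, B→4, K→5, Z→6, Y→7
second ordering as positions: [5, 3, 6, 7, 2, 4, 1]
Discordant pairs = inversions in this position sequence.
5: 3, 2, 4, 1 → 4
3: 2, 1 → 2
6: 2, 4, 1 → 3
7: 2, 4, 1 → 3
2: 1 → 1
4: 1 → 1
1: 0
Total: 4 + 2 + 3 + 3 + 1 + 1 + 0 = 14

14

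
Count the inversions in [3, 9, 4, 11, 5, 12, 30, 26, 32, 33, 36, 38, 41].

Count, for each position, how many later elements it exceeds:
3: 0
9: 2
4: 0
11: 1
5: 0
12: 0
30: 1
26: 0
32: 0
33: 0
36: 0
38: 0
41: 0
Sum: 0 + 2 + 0 + 1 + 0 + 0 + 1 + 0 + 0 + 0 + 0 + 0 + 0 = 4

4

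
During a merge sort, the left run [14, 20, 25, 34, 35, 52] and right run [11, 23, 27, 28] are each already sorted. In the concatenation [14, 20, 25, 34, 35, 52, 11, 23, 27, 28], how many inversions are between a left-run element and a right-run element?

Take each right-half value and tally the left-half values above it:
r = 11: 14, 20, 25, 34, 35, 52 → 6
r = 23: 25, 34, 35, 52 → 4
r = 27: 34, 35, 52 → 3
r = 28: 34, 35, 52 → 3
Cross-inversions: 6 + 4 + 3 + 3 = 16

16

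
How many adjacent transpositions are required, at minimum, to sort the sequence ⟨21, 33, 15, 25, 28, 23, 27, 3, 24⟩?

20

Each adjacent swap fixes exactly one inversion, so the minimum swap count equals the number of inversions.
Count inversions — for each element, later elements that are smaller:
21: 15, 3 → 2
33: 15, 25, 28, 23, 27, 3, 24 → 7
15: 3 → 1
25: 23, 3, 24 → 3
28: 23, 27, 3, 24 → 4
23: 3 → 1
27: 3, 24 → 2
3: none → 0
24: none → 0
Total inversions: 2 + 7 + 1 + 3 + 4 + 1 + 2 + 0 + 0 = 20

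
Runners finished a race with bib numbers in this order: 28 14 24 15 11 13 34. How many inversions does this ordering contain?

Sweep left to right; for each value list the smaller values that follow it:
28: 5
14: 2
24: 3
15: 2
11: 0
13: 0
34: 0
Sum: 5 + 2 + 3 + 2 + 0 + 0 + 0 = 12

12 out-of-order pairs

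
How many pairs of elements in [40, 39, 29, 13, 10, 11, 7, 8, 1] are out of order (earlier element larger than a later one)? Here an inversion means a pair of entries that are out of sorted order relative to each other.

34

Count, for each position, how many later elements it exceeds:
40 → 39, 29, 13, 10, 11, 7, 8, 1 → 8
39 → 29, 13, 10, 11, 7, 8, 1 → 7
29 → 13, 10, 11, 7, 8, 1 → 6
13 → 10, 11, 7, 8, 1 → 5
10 → 7, 8, 1 → 3
11 → 7, 8, 1 → 3
7 → 1 → 1
8 → 1 → 1
1 → none → 0
Sum: 8 + 7 + 6 + 5 + 3 + 3 + 1 + 1 + 0 = 34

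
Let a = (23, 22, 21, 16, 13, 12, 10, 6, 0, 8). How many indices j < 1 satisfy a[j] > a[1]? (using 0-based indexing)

1

The element at index 1 is 22.
Elements before it: 23
Those larger than 22: 23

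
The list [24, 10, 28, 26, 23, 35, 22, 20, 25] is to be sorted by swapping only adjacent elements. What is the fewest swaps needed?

Minimum adjacent swaps = number of inversions (each swap of adjacent out-of-order elements removes one inversion and no swap can remove more).
Count inversions — for each element, later elements that are smaller:
24: 10, 23, 22, 20 → 4
10: none → 0
28: 26, 23, 22, 20, 25 → 5
26: 23, 22, 20, 25 → 4
23: 22, 20 → 2
35: 22, 20, 25 → 3
22: 20 → 1
20: none → 0
25: none → 0
Total inversions: 4 + 0 + 5 + 4 + 2 + 3 + 1 + 0 + 0 = 19

There are 19 adjacent swaps.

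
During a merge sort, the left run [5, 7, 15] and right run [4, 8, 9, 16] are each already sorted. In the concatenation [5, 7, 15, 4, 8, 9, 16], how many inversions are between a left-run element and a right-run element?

Count, for every r in R, how many entries of L exceed r:
r = 4: 5, 7, 15 → 3
r = 8: 15 → 1
r = 9: 15 → 1
r = 16: none → 0
Cross-inversions: 3 + 1 + 1 + 0 = 5

5 cross-inversions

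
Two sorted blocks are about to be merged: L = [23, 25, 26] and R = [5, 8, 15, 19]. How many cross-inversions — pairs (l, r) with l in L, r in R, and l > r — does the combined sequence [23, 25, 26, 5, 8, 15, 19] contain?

Count, for every r in R, how many entries of L exceed r:
r = 5: 23, 25, 26 → 3
r = 8: 23, 25, 26 → 3
r = 15: 23, 25, 26 → 3
r = 19: 23, 25, 26 → 3
Cross-inversions: 3 + 3 + 3 + 3 = 12

12 split inversions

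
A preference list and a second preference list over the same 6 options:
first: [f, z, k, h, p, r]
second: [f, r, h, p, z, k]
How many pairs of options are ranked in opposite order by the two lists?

8

Assign each item its position (1..6) in the first ordering, then rewrite the second ordering as that position sequence:
positions: f→1, z→2, k→3, h→4, p→5, r→6
second ordering as positions: [1, 6, 4, 5, 2, 3]
Discordant pairs = inversions in this position sequence.
1: 0
6: 4, 5, 2, 3 → 4
4: 2, 3 → 2
5: 2, 3 → 2
2: 0
3: 0
Total: 0 + 4 + 2 + 2 + 0 + 0 = 8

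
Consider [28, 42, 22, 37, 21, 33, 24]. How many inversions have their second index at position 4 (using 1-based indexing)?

1

The element at index 4 is 37.
Elements before it: 28, 42, 22
Those larger than 37: 42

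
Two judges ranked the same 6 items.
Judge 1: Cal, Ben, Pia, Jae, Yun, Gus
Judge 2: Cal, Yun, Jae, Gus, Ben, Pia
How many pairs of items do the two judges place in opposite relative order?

Assign each item its position (1..6) in the first ordering, then rewrite the second ordering as that position sequence:
positions: Cal→1, Ben→2, Pia→3, Jae→4, Yun→5, Gus→6
second ordering as positions: [1, 5, 4, 6, 2, 3]
Discordant pairs = inversions in this position sequence.
1: 0
5: 4, 2, 3 → 3
4: 2, 3 → 2
6: 2, 3 → 2
2: 0
3: 0
Total: 0 + 3 + 2 + 2 + 0 + 0 = 7

There are 7 discordant pairs.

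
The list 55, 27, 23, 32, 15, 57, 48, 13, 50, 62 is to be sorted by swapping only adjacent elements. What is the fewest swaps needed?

19 adjacent swaps

The minimum number of adjacent swaps to sort an array equals its inversion count, since every such swap removes exactly one inversion.
Count inversions — for each element, later elements that are smaller:
55: 27, 23, 32, 15, 48, 13, 50 → 7
27: 23, 15, 13 → 3
23: 15, 13 → 2
32: 15, 13 → 2
15: 13 → 1
57: 48, 13, 50 → 3
48: 13 → 1
13: none → 0
50: none → 0
62: none → 0
Total inversions: 7 + 3 + 2 + 2 + 1 + 3 + 1 + 0 + 0 + 0 = 19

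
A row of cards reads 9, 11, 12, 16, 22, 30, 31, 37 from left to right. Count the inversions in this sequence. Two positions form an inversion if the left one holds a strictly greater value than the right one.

0

Count, for each position, how many later elements it exceeds:
9: 0
11: 0
12: 0
16: 0
22: 0
30: 0
31: 0
37: 0
Sum: 0 + 0 + 0 + 0 + 0 + 0 + 0 + 0 = 0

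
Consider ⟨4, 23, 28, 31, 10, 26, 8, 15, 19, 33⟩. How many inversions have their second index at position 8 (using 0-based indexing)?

The element at index 8 is 19.
Elements before it: 4, 23, 28, 31, 10, 26, 8, 15
Those larger than 19: 23, 28, 31, 26

4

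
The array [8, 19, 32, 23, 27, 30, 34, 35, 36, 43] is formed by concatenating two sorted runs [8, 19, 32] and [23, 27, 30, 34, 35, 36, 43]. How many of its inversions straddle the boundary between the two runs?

Take each right-half value and tally the left-half values above it:
r = 23: 32 → 1
r = 27: 32 → 1
r = 30: 32 → 1
r = 34: none → 0
r = 35: none → 0
r = 36: none → 0
r = 43: none → 0
Cross-inversions: 1 + 1 + 1 + 0 + 0 + 0 + 0 = 3

3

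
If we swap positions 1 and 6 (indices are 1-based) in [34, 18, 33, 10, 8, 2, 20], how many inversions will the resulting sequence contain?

7

Positions 1 and 6 hold 34 and 2; after swapping, the array is [2, 18, 33, 10, 8, 34, 20].
Element-by-element contributions:
2 → none → 0
18 → 10, 8 → 2
33 → 10, 8, 20 → 3
10 → 8 → 1
8 → none → 0
34 → 20 → 1
20 → none → 0
Sum: 0 + 2 + 3 + 1 + 0 + 1 + 0 = 7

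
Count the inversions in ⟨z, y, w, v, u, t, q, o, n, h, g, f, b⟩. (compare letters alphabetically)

Sweep left to right; for each value list the smaller values that follow it:
z: 12
y: 11
w: 10
v: 9
u: 8
t: 7
q: 6
o: 5
n: 4
h: 3
g: 2
f: 1
b: 0
Sum: 12 + 11 + 10 + 9 + 8 + 7 + 6 + 5 + 4 + 3 + 2 + 1 + 0 = 78

There are 78 inversions.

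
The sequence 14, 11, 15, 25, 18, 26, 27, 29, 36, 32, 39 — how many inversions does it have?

Sweep left to right; for each value list the smaller values that follow it:
14 → 11 → 1
11 → none → 0
15 → none → 0
25 → 18 → 1
18 → none → 0
26 → none → 0
27 → none → 0
29 → none → 0
36 → 32 → 1
32 → none → 0
39 → none → 0
Sum: 1 + 0 + 0 + 1 + 0 + 0 + 0 + 0 + 1 + 0 + 0 = 3

3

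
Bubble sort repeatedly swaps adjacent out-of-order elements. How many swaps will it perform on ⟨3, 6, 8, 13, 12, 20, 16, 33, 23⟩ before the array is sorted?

Minimum adjacent swaps = number of inversions (each swap of adjacent out-of-order elements removes one inversion and no swap can remove more).
Count inversions — for each element, later elements that are smaller:
3: none → 0
6: none → 0
8: none → 0
13: 12 → 1
12: none → 0
20: 16 → 1
16: none → 0
33: 23 → 1
23: none → 0
Total inversions: 0 + 0 + 0 + 1 + 0 + 1 + 0 + 1 + 0 = 3

There are 3 swaps.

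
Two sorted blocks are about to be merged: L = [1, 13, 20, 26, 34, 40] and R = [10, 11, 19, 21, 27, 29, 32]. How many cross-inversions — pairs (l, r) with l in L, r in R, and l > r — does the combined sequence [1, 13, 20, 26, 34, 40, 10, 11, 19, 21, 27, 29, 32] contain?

23 split inversions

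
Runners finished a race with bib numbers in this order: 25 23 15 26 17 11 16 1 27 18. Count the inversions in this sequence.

For each element, count later entries that are smaller:
25 → 23, 15, 17, 11, 16, 1, 18 → 7
23 → 15, 17, 11, 16, 1, 18 → 6
15 → 11, 1 → 2
26 → 17, 11, 16, 1, 18 → 5
17 → 11, 16, 1 → 3
11 → 1 → 1
16 → 1 → 1
1 → none → 0
27 → 18 → 1
18 → none → 0
Sum: 7 + 6 + 2 + 5 + 3 + 1 + 1 + 0 + 1 + 0 = 26

26 inversions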